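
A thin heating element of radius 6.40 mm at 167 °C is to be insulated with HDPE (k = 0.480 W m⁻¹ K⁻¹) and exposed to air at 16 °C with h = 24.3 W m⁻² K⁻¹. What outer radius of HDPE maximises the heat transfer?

For a cylinder, r_cr = k_ins/h = 0.480/24.3 = 0.0198 m = 1.98 cm

r_cr = 1.98 cm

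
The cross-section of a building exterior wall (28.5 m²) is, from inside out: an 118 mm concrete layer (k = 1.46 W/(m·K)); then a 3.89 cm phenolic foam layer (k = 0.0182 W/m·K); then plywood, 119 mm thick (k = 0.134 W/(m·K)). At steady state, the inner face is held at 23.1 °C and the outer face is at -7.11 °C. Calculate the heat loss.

Q = 277 W

Treat each layer as a resistance in series:
  R_concrete = L/(kA) = 0.118/(1.46·28.5) = 0.002836 K/W
  R_phenolic foam = L/(kA) = 0.0389/(0.0182·28.5) = 0.07500 K/W
  R_plywood = L/(kA) = 0.119/(0.134·28.5) = 0.03116 K/W
ΣR = 0.002836 + 0.07500 + 0.03116 = 0.1090 K/W
Q = ΔT/ΣR = (23.1 °C − -7.11 °C)/0.1090 = 277 W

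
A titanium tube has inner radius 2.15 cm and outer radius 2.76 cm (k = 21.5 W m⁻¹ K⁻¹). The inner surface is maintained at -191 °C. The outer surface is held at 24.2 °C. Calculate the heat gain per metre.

Q' = 2πk·ΔT/ln(r₂/r₁) = 2π × 21.5 × 215.2 / ln(0.0276/0.0215) = 1.16×10^5 W/m

Q' = 1.16×10^5 W/m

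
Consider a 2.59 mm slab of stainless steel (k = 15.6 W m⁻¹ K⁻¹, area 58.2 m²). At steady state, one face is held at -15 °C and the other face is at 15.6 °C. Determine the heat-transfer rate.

Q = 10700 kW

Q = kA·ΔT/L = 15.6 × 58.2 × |-15 °C − 15.6 °C| / 0.00259 = 1.07×10^7 W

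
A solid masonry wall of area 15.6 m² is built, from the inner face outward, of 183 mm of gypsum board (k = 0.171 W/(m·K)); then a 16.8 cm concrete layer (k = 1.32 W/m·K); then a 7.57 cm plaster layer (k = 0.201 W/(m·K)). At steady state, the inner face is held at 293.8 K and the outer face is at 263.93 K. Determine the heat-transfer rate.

Q = 296 W

Treat each layer as a resistance in series:
  R_gypsum board = L/(kA) = 0.183/(0.171·15.6) = 0.06860 K/W
  R_concrete = L/(kA) = 0.168/(1.32·15.6) = 0.008159 K/W
  R_plaster = L/(kA) = 0.0757/(0.201·15.6) = 0.02414 K/W
ΣR = 0.06860 + 0.008159 + 0.02414 = 0.1009 K/W
Q = ΔT/ΣR = (293.8 K − 263.93 K)/0.1009 = 296 W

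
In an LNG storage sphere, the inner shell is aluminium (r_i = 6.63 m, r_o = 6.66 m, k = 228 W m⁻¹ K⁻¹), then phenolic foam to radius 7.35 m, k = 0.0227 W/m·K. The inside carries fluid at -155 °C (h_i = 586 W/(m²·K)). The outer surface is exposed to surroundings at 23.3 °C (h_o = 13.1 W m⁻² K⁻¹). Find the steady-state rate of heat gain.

Resistance network (inner→outer):
  R_conv,in = 1/(4πr²h) = 1/(4π·6.63²·586) = 3.089×10^-6 K/W
  R_aluminium = (1/6.63 − 1/6.66)/(4πk) = 6.794×10^-4/(4π·228) = 2.371×10^-7 K/W
  R_phenolic foam = (1/6.66 − 1/7.35)/(4πk) = 0.01410/(4π·0.0227) = 0.04941 K/W
  R_conv,out = 1/(4πr²h) = 1/(4π·7.35²·13.1) = 1.124×10^-4 K/W
ΣR = 3.089×10^-6 + 2.371×10^-7 + 0.04941 + 1.124×10^-4 = 0.04953 K/W
Q = ΔT/ΣR = (-155 °C − 23.3 °C)/0.04953 = -3600 W
(Negative Q ⇒ heat flows inward; heat gain = 3600 W.)

Q = 3600 W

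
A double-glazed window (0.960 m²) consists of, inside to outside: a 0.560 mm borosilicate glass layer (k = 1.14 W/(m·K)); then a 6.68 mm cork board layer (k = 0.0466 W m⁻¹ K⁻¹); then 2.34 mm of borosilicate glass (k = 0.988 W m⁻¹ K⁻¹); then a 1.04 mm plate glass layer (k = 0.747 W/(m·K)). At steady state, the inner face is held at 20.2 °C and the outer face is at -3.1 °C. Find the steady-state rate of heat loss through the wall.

Series thermal resistances, inner to outer:
  R_borosilicate glass = L/(kA) = 5.60×10^-4/(1.14·0.960) = 5.117×10^-4 K/W
  R_cork board = L/(kA) = 0.00668/(0.0466·0.960) = 0.1493 K/W
  R_borosilicate glass = L/(kA) = 0.00234/(0.988·0.960) = 0.002467 K/W
  R_plate glass = L/(kA) = 0.00104/(0.747·0.960) = 0.001450 K/W
ΣR = 5.117×10^-4 + 0.1493 + 0.002467 + 0.001450 = 0.1537 K/W
Q = ΔT/ΣR = (20.2 °C − -3.1 °C)/0.1537 = 152 W

Q = 152 W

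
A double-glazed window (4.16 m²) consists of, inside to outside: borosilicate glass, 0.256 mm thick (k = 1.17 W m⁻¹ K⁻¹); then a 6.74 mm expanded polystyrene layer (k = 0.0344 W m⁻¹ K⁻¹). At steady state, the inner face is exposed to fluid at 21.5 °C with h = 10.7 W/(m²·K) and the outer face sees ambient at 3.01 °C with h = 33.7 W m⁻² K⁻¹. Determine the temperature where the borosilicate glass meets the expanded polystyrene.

Series thermal resistances, inner to outer:
  R_conv,in = 1/(hA) = 1/(10.7·4.16) = 0.02247 K/W
  R_borosilicate glass = L/(kA) = 2.56×10^-4/(1.17·4.16) = 5.260×10^-5 K/W
  R_expanded polystyrene = L/(kA) = 0.00674/(0.0344·4.16) = 0.04710 K/W
  R_conv,out = 1/(hA) = 1/(33.7·4.16) = 0.007133 K/W
ΣR = 0.02247 + 5.260×10^-5 + 0.04710 + 0.007133 = 0.07676 K/W
Q = ΔT/ΣR = (21.5 °C − 3.01 °C)/0.07676 = 240.9 W
From the inner boundary to the borosilicate glass/expanded polystyrene interface, ΣR_partial = 0.02252 K/W.
T_interface = T_in − Q·ΣR_partial = 21.5 °C − (240.9)(0.02252) = 16.1 °C

T = 16.1 °C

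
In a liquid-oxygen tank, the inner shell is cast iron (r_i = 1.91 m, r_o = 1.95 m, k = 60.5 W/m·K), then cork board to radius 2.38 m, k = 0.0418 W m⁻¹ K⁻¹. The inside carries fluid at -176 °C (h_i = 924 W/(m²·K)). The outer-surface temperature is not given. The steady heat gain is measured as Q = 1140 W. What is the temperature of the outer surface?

Sum the resistances:
  R_conv,in = 1/(4πr²h) = 1/(4π·1.91²·924) = 2.361×10^-5 K/W
  R_cast iron = (1/1.91 − 1/1.95)/(4πk) = 0.01074/(4π·60.5) = 1.413×10^-5 K/W
  R_cork board = (1/1.95 − 1/2.38)/(4πk) = 0.09265/(4π·0.0418) = 0.1764 K/W
ΣR = 0.1764 K/W
ΔT = Q·ΣR = 1140 × 0.1764 = 201.1 K
Heat flows inward, so T_out = T_in + ΔT = -176 + 201.1 = 25.1 °C

T_out = 25.1 °C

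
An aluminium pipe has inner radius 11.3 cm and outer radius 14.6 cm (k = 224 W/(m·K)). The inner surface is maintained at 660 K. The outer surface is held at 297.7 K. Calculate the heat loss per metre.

Q' = 1.99×10^6 W/m

Q' = 2πk·ΔT/ln(r₂/r₁) = 2π × 224 × 362.3 / ln(0.146/0.113) = 1.99×10^6 W/m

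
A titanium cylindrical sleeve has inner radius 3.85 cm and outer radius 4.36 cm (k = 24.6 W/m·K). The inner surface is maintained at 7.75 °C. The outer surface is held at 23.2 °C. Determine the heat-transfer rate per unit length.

Q' = 2πk·ΔT/ln(r₂/r₁) = 2π × 24.6 × 15.45 / ln(0.0436/0.0385) = 19200 W/m

Q' = 19200 W/m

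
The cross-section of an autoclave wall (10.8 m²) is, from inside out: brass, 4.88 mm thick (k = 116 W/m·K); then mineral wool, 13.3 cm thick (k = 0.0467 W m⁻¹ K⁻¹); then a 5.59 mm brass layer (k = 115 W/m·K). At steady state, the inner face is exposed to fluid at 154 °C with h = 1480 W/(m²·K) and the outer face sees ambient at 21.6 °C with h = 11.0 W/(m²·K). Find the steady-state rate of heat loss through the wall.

Treat each layer as a resistance in series:
  R_conv,in = 1/(hA) = 1/(1480·10.8) = 6.256×10^-5 K/W
  R_brass = L/(kA) = 0.00488/(116·10.8) = 3.895×10^-6 K/W
  R_mineral wool = L/(kA) = 0.133/(0.0467·10.8) = 0.2637 K/W
  R_brass = L/(kA) = 0.00559/(115·10.8) = 4.501×10^-6 K/W
  R_conv,out = 1/(hA) = 1/(11.0·10.8) = 0.008418 K/W
ΣR = 6.256×10^-5 + 3.895×10^-6 + 0.2637 + 4.501×10^-6 + 0.008418 = 0.2722 K/W
Q = ΔT/ΣR = (154 °C − 21.6 °C)/0.2722 = 486 W

Q = 486 W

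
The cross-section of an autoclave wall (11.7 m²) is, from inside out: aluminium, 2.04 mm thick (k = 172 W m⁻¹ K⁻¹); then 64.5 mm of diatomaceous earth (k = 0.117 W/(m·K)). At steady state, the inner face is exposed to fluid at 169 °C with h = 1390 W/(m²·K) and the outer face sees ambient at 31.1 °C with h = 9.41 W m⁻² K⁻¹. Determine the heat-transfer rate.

Series thermal resistances, inner to outer:
  R_conv,in = 1/(hA) = 1/(1390·11.7) = 6.149×10^-5 K/W
  R_aluminium = L/(kA) = 0.00204/(172·11.7) = 1.014×10^-6 K/W
  R_diatomaceous earth = L/(kA) = 0.0645/(0.117·11.7) = 0.04712 K/W
  R_conv,out = 1/(hA) = 1/(9.41·11.7) = 0.009083 K/W
ΣR = 6.149×10^-5 + 1.014×10^-6 + 0.04712 + 0.009083 = 0.05627 K/W
Q = ΔT/ΣR = (169 °C − 31.1 °C)/0.05627 = 2450 W

Q = 2.45 kW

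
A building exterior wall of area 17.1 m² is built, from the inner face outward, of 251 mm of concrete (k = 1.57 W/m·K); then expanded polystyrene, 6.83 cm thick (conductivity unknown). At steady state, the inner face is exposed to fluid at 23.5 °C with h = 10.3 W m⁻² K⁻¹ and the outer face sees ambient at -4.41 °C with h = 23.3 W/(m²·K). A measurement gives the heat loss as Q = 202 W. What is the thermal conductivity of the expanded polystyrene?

k = 0.0331 W/m·K

ΣR = ΔT/Q = |23.5 − -4.41|/202 = 0.1382 K/W
Known resistances:
  R_conv,in = 1/(hA) = 1/(10.3·17.1) = 0.005678 K/W
  R_concrete = L/(kA) = 0.251/(1.57·17.1) = 0.009349 K/W
  R_conv,out = 1/(hA) = 1/(23.3·17.1) = 0.002510 K/W
R_expanded polystyrene = ΣR − ΣR_known = 0.1382 − 0.01754 = 0.1207 K/W
L/(kA) = 0.1207 ⇒ k = 0.0683/(0.1207·17.1) = 0.0331 W/m·K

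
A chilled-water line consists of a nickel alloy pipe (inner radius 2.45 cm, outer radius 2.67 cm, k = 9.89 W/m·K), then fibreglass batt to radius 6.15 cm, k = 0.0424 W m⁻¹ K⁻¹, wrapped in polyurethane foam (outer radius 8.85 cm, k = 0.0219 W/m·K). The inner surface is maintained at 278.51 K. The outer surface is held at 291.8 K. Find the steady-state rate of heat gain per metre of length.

Q' = 2.30 W/m

Resistance network (inner→outer):
  R'_nickel alloy = ln(0.0267/0.0245)/(2πk) = 0.08599/(2π·9.89) = 0.001384 m·K/W
  R'_fibreglass batt = ln(0.0615/0.0267)/(2πk) = 0.8344/(2π·0.0424) = 3.132 m·K/W
  R'_polyurethane foam = ln(0.0885/0.0615)/(2πk) = 0.3640/(2π·0.0219) = 2.645 m·K/W
ΣR = 0.001384 + 3.132 + 2.645 = 5.778 m·K/W
Q' = ΔT/ΣR = (278.51 K − 291.8 K)/5.778 = -2.30 W/m
(Negative Q' ⇒ heat flows inward; heat gain = 2.30 W/m.)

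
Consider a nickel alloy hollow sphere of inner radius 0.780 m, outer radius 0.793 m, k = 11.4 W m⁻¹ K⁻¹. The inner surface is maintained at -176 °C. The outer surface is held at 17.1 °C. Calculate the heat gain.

Q = 4πk·ΔT/(1/r₁ − 1/r₂) = 4π × 11.4 × 193.1 / (1/0.780 − 1/0.793) = 1.32×10^6 W

Q = 1320 kW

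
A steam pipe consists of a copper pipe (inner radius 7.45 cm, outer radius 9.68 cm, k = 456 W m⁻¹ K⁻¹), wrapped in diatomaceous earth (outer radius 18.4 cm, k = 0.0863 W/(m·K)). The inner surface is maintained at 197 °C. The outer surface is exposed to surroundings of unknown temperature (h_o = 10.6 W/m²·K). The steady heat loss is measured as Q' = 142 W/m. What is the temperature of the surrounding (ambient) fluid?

T_out = 17.2 °C

Series resistances:
  R'_copper = ln(0.0968/0.0745)/(2πk) = 0.2618/(2π·456) = 9.139×10^-5 m·K/W
  R'_diatomaceous earth = ln(0.184/0.0968)/(2πk) = 0.6423/(2π·0.0863) = 1.185 m·K/W
  R'_conv,out = 1/(2πr h) = 1/(2π·0.184·10.6) = 0.08160 m·K/W
ΣR = 1.266 m·K/W
ΔT = Q'·ΣR = 142 × 1.266 = 179.8 K
Heat flows outward, so T_out = T_in − ΔT = 197 − 179.8 = 17.2 °C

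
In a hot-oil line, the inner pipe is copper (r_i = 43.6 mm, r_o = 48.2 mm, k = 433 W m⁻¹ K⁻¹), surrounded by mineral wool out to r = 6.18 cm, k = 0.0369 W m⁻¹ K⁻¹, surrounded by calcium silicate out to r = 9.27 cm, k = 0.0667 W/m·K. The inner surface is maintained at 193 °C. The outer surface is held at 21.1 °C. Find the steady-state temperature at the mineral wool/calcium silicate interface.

T = 103 °C

Resistance network (inner→outer):
  R'_copper = ln(0.0482/0.0436)/(2πk) = 0.1003/(2π·433) = 3.687×10^-5 m·K/W
  R'_mineral wool = ln(0.0618/0.0482)/(2πk) = 0.2485/(2π·0.0369) = 1.072 m·K/W
  R'_calcium silicate = ln(0.0927/0.0618)/(2πk) = 0.4055/(2π·0.0667) = 0.9675 m·K/W
ΣR = 3.687×10^-5 + 1.072 + 0.9675 = 2.040 m·K/W
Q' = ΔT/ΣR = (193 °C − 21.1 °C)/2.040 = 84.26 W/m
From the inner boundary to the mineral wool/calcium silicate interface, ΣR_partial = 1.072 m·K/W.
T_interface = T_in − Q'·ΣR_partial = 193 °C − (84.26)(1.072) = 103 °C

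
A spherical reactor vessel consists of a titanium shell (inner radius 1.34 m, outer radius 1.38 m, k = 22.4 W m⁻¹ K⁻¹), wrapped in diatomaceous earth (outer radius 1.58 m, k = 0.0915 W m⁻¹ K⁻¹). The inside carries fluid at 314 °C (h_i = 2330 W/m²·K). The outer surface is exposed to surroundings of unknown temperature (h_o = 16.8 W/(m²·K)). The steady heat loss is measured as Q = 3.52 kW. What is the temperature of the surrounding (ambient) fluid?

Sum the resistances:
  R_conv,in = 1/(4πr²h) = 1/(4π·1.34²·2330) = 1.902×10^-5 K/W
  R_titanium = (1/1.34 − 1/1.38)/(4πk) = 0.02163/(4π·22.4) = 7.685×10^-5 K/W
  R_diatomaceous earth = (1/1.38 − 1/1.58)/(4πk) = 0.09173/(4π·0.0915) = 0.07977 K/W
  R_conv,out = 1/(4πr²h) = 1/(4π·1.58²·16.8) = 0.001897 K/W
ΣR = 0.08177 K/W
ΔT = Q·ΣR = 3520 × 0.08177 = 287.8 K
Heat flows outward, so T_out = T_in − ΔT = 314 − 287.8 = 26.2 °C

T_out = 26.2 °C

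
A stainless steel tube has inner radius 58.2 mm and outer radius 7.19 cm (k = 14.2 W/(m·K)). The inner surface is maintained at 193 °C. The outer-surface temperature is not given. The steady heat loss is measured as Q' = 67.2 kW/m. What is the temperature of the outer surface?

T_out = 33.8 °C

Sum the resistances:
  R'_stainless steel = ln(0.0719/0.0582)/(2πk) = 0.2114/(2π·14.2) = 0.002369 m·K/W
ΣR = 0.002369 m·K/W
ΔT = Q'·ΣR = 67200 × 0.002369 = 159.2 K
Heat flows outward, so T_out = T_in − ΔT = 193 − 159.2 = 33.8 °C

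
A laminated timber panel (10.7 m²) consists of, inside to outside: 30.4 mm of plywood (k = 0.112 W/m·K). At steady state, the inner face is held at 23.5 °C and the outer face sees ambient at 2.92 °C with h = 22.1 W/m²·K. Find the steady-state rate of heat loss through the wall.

Resistance network (inner→outer):
  R_plywood = L/(kA) = 0.0304/(0.112·10.7) = 0.02537 K/W
  R_conv,out = 1/(hA) = 1/(22.1·10.7) = 0.004229 K/W
ΣR = 0.02537 + 0.004229 = 0.02960 K/W
Q = ΔT/ΣR = (23.5 °C − 2.92 °C)/0.02960 = 695 W

Q = 695 W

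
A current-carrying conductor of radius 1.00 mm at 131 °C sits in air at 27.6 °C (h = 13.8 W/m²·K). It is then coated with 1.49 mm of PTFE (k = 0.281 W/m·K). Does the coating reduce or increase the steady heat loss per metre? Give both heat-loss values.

Critical radius for a cylinder: r_cr = k/h = 0.0204 m = 2.04 cm.
Outer radius after coating: r₂ = 0.00100 + 0.00149 = 0.00249 m.
Since r₁ < r_cr and r₂ ≤ r_cr, the coating moves toward the maximum at r_cr — heat loss rises.
Bare: R = 1/(2πr₁h) = 11.53 m·K/W; Q = 103.4/11.53 = 8.97 W/m.
Coated: R = R_cond + R_conv = 5.148 m·K/W; Q = 103.4/5.148 = 20.1 W/m.

increases: 8.97 → 20.1 W/m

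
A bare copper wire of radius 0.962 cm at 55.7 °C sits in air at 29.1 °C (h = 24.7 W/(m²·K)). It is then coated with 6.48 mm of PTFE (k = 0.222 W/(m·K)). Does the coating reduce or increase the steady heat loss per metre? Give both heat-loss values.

Critical radius for a cylinder: r_cr = k/h = 0.00899 m = 0.899 cm.
Outer radius after coating: r₂ = 0.00962 + 0.00648 = 0.01610 m.
Since r₁ ≥ r_cr, any added insulation reduces the heat loss.
Bare: R = 1/(2πr₁h) = 0.6698 m·K/W; Q = 26.6/0.6698 = 39.7 W/m.
Coated: R = R_cond + R_conv = 0.7694 m·K/W; Q = 26.6/0.7694 = 34.6 W/m.

reduces: 39.7 → 34.6 W/m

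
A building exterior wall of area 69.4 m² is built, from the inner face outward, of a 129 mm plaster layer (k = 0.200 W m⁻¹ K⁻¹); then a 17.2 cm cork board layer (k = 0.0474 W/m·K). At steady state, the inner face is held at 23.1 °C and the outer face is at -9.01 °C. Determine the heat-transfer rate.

Resistance network (inner→outer):
  R_plaster = L/(kA) = 0.129/(0.200·69.4) = 0.009294 K/W
  R_cork board = L/(kA) = 0.172/(0.0474·69.4) = 0.05229 K/W
ΣR = 0.009294 + 0.05229 = 0.06158 K/W
Q = ΔT/ΣR = (23.1 °C − -9.01 °C)/0.06158 = 521 W

Q = 521 W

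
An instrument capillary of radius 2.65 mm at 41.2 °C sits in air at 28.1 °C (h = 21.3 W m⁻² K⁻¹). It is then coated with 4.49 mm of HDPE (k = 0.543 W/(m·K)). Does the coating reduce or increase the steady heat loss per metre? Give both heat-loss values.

Critical radius for a cylinder: r_cr = k/h = 0.0255 m = 2.55 cm.
Outer radius after coating: r₂ = 0.00265 + 0.00449 = 0.00714 m.
Since r₁ < r_cr and r₂ ≤ r_cr, the coating moves toward the maximum at r_cr — heat loss rises.
Bare: R = 1/(2πr₁h) = 2.820 m·K/W; Q = 13.1/2.820 = 4.65 W/m.
Coated: R = R_cond + R_conv = 1.337 m·K/W; Q = 13.1/1.337 = 9.80 W/m.

increases: 4.65 → 9.80 W/m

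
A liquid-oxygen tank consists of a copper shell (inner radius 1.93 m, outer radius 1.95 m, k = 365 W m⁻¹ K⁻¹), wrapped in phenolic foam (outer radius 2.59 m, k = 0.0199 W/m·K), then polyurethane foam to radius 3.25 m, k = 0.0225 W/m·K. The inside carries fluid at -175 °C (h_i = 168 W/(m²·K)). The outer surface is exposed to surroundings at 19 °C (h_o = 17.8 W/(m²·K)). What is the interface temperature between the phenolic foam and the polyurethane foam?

Resistance network (inner→outer):
  R_conv,in = 1/(4πr²h) = 1/(4π·1.93²·168) = 1.272×10^-4 K/W
  R_copper = (1/1.93 − 1/1.95)/(4πk) = 0.005314/(4π·365) = 1.159×10^-6 K/W
  R_phenolic foam = (1/1.95 − 1/2.59)/(4πk) = 0.1267/(4π·0.0199) = 0.5067 K/W
  R_polyurethane foam = (1/2.59 − 1/3.25)/(4πk) = 0.07841/(4π·0.0225) = 0.2773 K/W
  R_conv,out = 1/(4πr²h) = 1/(4π·3.25²·17.8) = 4.233×10^-4 K/W
ΣR = 1.272×10^-4 + 1.159×10^-6 + 0.5067 + 0.2773 + 4.233×10^-4 = 0.7846 K/W
Q = ΔT/ΣR = (-175 °C − 19 °C)/0.7846 = -247.3 W
From the inner boundary to the phenolic foam/polyurethane foam interface, ΣR_partial = 0.5068 K/W.
T_interface = T_in − Q·ΣR_partial = -175 °C − (-247.3)(0.5068) = -49.7 °C

T = -49.7 °C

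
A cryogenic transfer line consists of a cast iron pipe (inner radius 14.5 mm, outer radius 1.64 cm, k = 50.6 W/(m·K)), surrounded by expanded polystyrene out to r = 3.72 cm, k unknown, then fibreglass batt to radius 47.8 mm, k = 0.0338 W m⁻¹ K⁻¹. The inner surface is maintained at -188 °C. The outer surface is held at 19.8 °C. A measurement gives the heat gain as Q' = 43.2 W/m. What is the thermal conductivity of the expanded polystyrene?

ΣR = ΔT/Q' = |-188 − 19.8|/43.2 = 4.810 m·K/W
Known resistances:
  R'_cast iron = ln(0.0164/0.0145)/(2πk) = 0.1231/(2π·50.6) = 3.873×10^-4 m·K/W
  R'_fibreglass batt = ln(0.0478/0.0372)/(2πk) = 0.2507/(2π·0.0338) = 1.181 m·K/W
R_expanded polystyrene = ΣR − ΣR_known = 4.810 − 1.181 = 3.629 m·K/W
ln(r₂/r₁)/(2πk) = 3.629 ⇒ k = 0.8190/(2π·3.629) = 0.0359 W/m·K

k = 0.0359 W/m·K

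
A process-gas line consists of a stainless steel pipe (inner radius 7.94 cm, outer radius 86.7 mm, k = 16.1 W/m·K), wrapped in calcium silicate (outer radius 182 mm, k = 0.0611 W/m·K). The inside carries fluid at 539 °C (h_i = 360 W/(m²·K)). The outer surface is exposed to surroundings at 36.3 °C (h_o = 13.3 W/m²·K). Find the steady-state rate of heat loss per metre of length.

Q' = 251 W/m

Treat each layer as a resistance in series:
  R'_conv,in = 1/(2πr h) = 1/(2π·0.0794·360) = 0.005568 m·K/W
  R'_stainless steel = ln(0.0867/0.0794)/(2πk) = 0.08796/(2π·16.1) = 8.695×10^-4 m·K/W
  R'_calcium silicate = ln(0.182/0.0867)/(2πk) = 0.7416/(2π·0.0611) = 1.932 m·K/W
  R'_conv,out = 1/(2πr h) = 1/(2π·0.182·13.3) = 0.06575 m·K/W
ΣR = 0.005568 + 8.695×10^-4 + 1.932 + 0.06575 = 2.004 m·K/W
Q' = ΔT/ΣR = (539 °C − 36.3 °C)/2.004 = 251 W/m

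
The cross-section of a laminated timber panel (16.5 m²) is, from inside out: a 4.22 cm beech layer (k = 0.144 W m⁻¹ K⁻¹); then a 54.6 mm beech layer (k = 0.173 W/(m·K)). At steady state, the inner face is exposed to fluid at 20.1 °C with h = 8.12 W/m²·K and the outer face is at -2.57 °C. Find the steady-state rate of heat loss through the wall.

Resistance network (inner→outer):
  R_conv,in = 1/(hA) = 1/(8.12·16.5) = 0.007464 K/W
  R_beech = L/(kA) = 0.0422/(0.144·16.5) = 0.01776 K/W
  R_beech = L/(kA) = 0.0546/(0.173·16.5) = 0.01913 K/W
ΣR = 0.007464 + 0.01776 + 0.01913 = 0.04435 K/W
Q = ΔT/ΣR = (20.1 °C − -2.57 °C)/0.04435 = 511 W

Q = 511 W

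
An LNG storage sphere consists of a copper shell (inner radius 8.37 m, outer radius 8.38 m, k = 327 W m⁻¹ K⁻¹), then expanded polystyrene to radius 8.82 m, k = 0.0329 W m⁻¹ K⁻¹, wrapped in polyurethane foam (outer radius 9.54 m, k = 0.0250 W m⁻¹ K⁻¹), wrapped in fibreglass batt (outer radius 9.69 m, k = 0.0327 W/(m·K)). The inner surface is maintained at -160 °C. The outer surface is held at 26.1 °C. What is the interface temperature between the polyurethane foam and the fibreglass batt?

Series thermal resistances, inner to outer:
  R_copper = (1/8.37 − 1/8.38)/(4πk) = 1.426×10^-4/(4π·327) = 3.470×10^-8 K/W
  R_expanded polystyrene = (1/8.38 − 1/8.82)/(4πk) = 0.005953/(4π·0.0329) = 0.01440 K/W
  R_polyurethane foam = (1/8.82 − 1/9.54)/(4πk) = 0.008557/(4π·0.0250) = 0.02724 K/W
  R_fibreglass batt = (1/9.54 − 1/9.69)/(4πk) = 0.001623/(4π·0.0327) = 0.003949 K/W
ΣR = 3.470×10^-8 + 0.01440 + 0.02724 + 0.003949 = 0.04559 K/W
Q = ΔT/ΣR = (-160 °C − 26.1 °C)/0.04559 = -4082 W
From the inner boundary to the polyurethane foam/fibreglass batt interface, ΣR_partial = 0.04164 K/W.
T_interface = T_in − Q·ΣR_partial = -160 °C − (-4082)(0.04164) = 10.0 °C

T = 10.0 °C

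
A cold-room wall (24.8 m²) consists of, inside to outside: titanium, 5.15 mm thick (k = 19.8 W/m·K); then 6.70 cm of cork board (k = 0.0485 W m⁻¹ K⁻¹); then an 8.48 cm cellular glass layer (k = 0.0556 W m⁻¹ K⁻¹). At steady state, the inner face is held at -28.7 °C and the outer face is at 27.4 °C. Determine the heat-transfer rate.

Q = 479 W

Series thermal resistances, inner to outer:
  R_titanium = L/(kA) = 0.00515/(19.8·24.8) = 1.049×10^-5 K/W
  R_cork board = L/(kA) = 0.0670/(0.0485·24.8) = 0.05570 K/W
  R_cellular glass = L/(kA) = 0.0848/(0.0556·24.8) = 0.06150 K/W
ΣR = 1.049×10^-5 + 0.05570 + 0.06150 = 0.1172 K/W
Q = ΔT/ΣR = (-28.7 °C − 27.4 °C)/0.1172 = -479 W
(Negative Q ⇒ heat flows inward; heat gain = 479 W.)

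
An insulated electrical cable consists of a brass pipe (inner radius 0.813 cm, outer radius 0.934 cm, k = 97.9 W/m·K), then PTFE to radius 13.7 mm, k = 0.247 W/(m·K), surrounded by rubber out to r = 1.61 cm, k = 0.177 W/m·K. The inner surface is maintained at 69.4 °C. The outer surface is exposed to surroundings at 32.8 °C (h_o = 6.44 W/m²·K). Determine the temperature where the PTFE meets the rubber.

Treat each layer as a resistance in series:
  R'_brass = ln(0.00934/0.00813)/(2πk) = 0.1387/(2π·97.9) = 2.256×10^-4 m·K/W
  R'_PTFE = ln(0.0137/0.00934)/(2πk) = 0.3831/(2π·0.247) = 0.2468 m·K/W
  R'_rubber = ln(0.0161/0.0137)/(2πk) = 0.1614/(2π·0.177) = 0.1451 m·K/W
  R'_conv,out = 1/(2πr h) = 1/(2π·0.0161·6.44) = 1.535 m·K/W
ΣR = 2.256×10^-4 + 0.2468 + 0.1451 + 1.535 = 1.927 m·K/W
Q' = ΔT/ΣR = (69.4 °C − 32.8 °C)/1.927 = 18.99 W/m
From the inner boundary to the PTFE/rubber interface, ΣR_partial = 0.2470 m·K/W.
T_interface = T_in − Q'·ΣR_partial = 69.4 °C − (18.99)(0.2470) = 64.7 °C

T = 64.7 °C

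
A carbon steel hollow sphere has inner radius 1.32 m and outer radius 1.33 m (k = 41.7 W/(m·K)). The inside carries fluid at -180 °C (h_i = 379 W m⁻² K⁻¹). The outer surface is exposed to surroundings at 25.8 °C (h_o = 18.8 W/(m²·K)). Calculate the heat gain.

Q = 81.5 kW

Resistance network (inner→outer):
  R_conv,in = 1/(4πr²h) = 1/(4π·1.32²·379) = 1.205×10^-4 K/W
  R_carbon steel = (1/1.32 − 1/1.33)/(4πk) = 0.005696/(4π·41.7) = 1.087×10^-5 K/W
  R_conv,out = 1/(4πr²h) = 1/(4π·1.33²·18.8) = 0.002393 K/W
ΣR = 1.205×10^-4 + 1.087×10^-5 + 0.002393 = 0.002524 K/W
Q = ΔT/ΣR = (-180 °C − 25.8 °C)/0.002524 = -81500 W
(Negative Q ⇒ heat flows inward; heat gain = 81500 W.)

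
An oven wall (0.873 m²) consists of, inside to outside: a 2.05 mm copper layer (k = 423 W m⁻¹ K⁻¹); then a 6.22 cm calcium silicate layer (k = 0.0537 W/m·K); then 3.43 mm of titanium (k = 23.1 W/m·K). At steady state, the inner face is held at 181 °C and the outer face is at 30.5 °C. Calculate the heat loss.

Q = 113 W

Resistance network (inner→outer):
  R_copper = L/(kA) = 0.00205/(423·0.873) = 5.551×10^-6 K/W
  R_calcium silicate = L/(kA) = 0.0622/(0.0537·0.873) = 1.327 K/W
  R_titanium = L/(kA) = 0.00343/(23.1·0.873) = 1.701×10^-4 K/W
ΣR = 5.551×10^-6 + 1.327 + 1.701×10^-4 = 1.327 K/W
Q = ΔT/ΣR = (181 °C − 30.5 °C)/1.327 = 113 W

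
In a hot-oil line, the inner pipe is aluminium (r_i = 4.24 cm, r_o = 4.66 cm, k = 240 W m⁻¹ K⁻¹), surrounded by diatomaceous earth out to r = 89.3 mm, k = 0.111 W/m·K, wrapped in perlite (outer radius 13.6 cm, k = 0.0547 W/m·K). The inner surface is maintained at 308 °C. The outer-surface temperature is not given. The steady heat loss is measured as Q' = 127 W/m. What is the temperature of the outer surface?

T_out = 34.1 °C

Series resistances:
  R'_aluminium = ln(0.0466/0.0424)/(2πk) = 0.09445/(2π·240) = 6.264×10^-5 m·K/W
  R'_diatomaceous earth = ln(0.0893/0.0466)/(2πk) = 0.6504/(2π·0.111) = 0.9326 m·K/W
  R'_perlite = ln(0.136/0.0893)/(2πk) = 0.4207/(2π·0.0547) = 1.224 m·K/W
ΣR = 2.157 m·K/W
ΔT = Q'·ΣR = 127 × 2.157 = 273.9 K
Heat flows outward, so T_out = T_in − ΔT = 308 − 273.9 = 34.1 °C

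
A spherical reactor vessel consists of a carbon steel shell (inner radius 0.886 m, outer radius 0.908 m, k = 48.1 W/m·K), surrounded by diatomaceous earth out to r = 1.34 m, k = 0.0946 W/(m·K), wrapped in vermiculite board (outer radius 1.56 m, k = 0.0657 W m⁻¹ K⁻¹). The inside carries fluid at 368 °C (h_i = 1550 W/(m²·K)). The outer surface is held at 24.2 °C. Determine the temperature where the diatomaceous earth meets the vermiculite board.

T = 127 °C

Series thermal resistances, inner to outer:
  R_conv,in = 1/(4πr²h) = 1/(4π·0.886²·1550) = 6.540×10^-5 K/W
  R_carbon steel = (1/0.886 − 1/0.908)/(4πk) = 0.02735/(4π·48.1) = 4.524×10^-5 K/W
  R_diatomaceous earth = (1/0.908 − 1/1.34)/(4πk) = 0.3551/(4π·0.0946) = 0.2987 K/W
  R_vermiculite board = (1/1.34 − 1/1.56)/(4πk) = 0.1052/(4π·0.0657) = 0.1275 K/W
ΣR = 6.540×10^-5 + 4.524×10^-5 + 0.2987 + 0.1275 = 0.4263 K/W
Q = ΔT/ΣR = (368 °C − 24.2 °C)/0.4263 = 806.5 W
From the inner boundary to the diatomaceous earth/vermiculite board interface, ΣR_partial = 0.2988 K/W.
T_interface = T_in − Q·ΣR_partial = 368 °C − (806.5)(0.2988) = 127 °C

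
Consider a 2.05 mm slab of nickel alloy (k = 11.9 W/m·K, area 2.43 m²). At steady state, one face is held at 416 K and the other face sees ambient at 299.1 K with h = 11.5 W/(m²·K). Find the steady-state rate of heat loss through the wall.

Q = 3260 W

Resistance network (inner→outer):
  R_nickel alloy = L/(kA) = 0.00205/(11.9·2.43) = 7.089×10^-5 K/W
  R_conv,out = 1/(hA) = 1/(11.5·2.43) = 0.03578 K/W
ΣR = 7.089×10^-5 + 0.03578 = 0.03585 K/W
Q = ΔT/ΣR = (416 K − 299.1 K)/0.03585 = 3260 W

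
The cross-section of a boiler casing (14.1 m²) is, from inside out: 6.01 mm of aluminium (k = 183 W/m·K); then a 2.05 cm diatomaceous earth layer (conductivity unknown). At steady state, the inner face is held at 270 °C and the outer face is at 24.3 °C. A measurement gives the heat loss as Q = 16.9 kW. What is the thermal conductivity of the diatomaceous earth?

ΣR = ΔT/Q = |270 − 24.3|/16900 = 0.01454 K/W
Known resistances:
  R_aluminium = L/(kA) = 0.00601/(183·14.1) = 2.329×10^-6 K/W
R_diatomaceous earth = ΣR − ΣR_known = 0.01454 − 2.329×10^-6 = 0.01454 K/W
L/(kA) = 0.01454 ⇒ k = 0.0205/(0.01454·14.1) = 0.100 W/m·K

k = 0.100 W/m·K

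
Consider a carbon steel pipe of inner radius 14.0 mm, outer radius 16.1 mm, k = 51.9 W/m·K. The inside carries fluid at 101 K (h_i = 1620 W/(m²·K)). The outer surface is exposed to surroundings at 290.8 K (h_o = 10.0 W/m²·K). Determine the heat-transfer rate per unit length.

Q' = 191 W/m

Treat each layer as a resistance in series:
  R'_conv,in = 1/(2πr h) = 1/(2π·0.0140·1620) = 0.007017 m·K/W
  R'_carbon steel = ln(0.0161/0.0140)/(2πk) = 0.1398/(2π·51.9) = 4.286×10^-4 m·K/W
  R'_conv,out = 1/(2πr h) = 1/(2π·0.0161·10.0) = 0.9885 m·K/W
ΣR = 0.007017 + 4.286×10^-4 + 0.9885 = 0.9959 m·K/W
Q' = ΔT/ΣR = (101 K − 290.8 K)/0.9959 = -191 W/m
(Negative Q' ⇒ heat flows inward; heat gain = 191 W/m.)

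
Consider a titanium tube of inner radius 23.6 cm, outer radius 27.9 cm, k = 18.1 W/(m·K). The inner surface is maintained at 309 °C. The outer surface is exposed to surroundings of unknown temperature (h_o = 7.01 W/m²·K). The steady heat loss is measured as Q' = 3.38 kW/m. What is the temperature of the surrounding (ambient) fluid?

Sum the resistances:
  R'_titanium = ln(0.279/0.236)/(2πk) = 0.1674/(2π·18.1) = 0.001472 m·K/W
  R'_conv,out = 1/(2πr h) = 1/(2π·0.279·7.01) = 0.08138 m·K/W
ΣR = 0.08285 m·K/W
ΔT = Q'·ΣR = 3380 × 0.08285 = 280.0 K
Heat flows outward, so T_out = T_in − ΔT = 309 − 280.0 = 29.0 °C

T_out = 29.0 °C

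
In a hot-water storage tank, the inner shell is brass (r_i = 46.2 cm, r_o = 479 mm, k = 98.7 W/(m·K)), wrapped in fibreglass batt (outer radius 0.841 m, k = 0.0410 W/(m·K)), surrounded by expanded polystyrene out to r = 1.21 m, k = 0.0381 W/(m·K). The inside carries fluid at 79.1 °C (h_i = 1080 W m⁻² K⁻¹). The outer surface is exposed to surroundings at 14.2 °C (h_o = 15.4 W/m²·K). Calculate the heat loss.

Treat each layer as a resistance in series:
  R_conv,in = 1/(4πr²h) = 1/(4π·0.462²·1080) = 3.452×10^-4 K/W
  R_brass = (1/0.462 − 1/0.479)/(4πk) = 0.07682/(4π·98.7) = 6.194×10^-5 K/W
  R_fibreglass batt = (1/0.479 − 1/0.841)/(4πk) = 0.8986/(4π·0.0410) = 1.744 K/W
  R_expanded polystyrene = (1/0.841 − 1/1.21)/(4πk) = 0.3626/(4π·0.0381) = 0.7574 K/W
  R_conv,out = 1/(4πr²h) = 1/(4π·1.21²·15.4) = 0.003529 K/W
ΣR = 3.452×10^-4 + 6.194×10^-5 + 1.744 + 0.7574 + 0.003529 = 2.505 K/W
Q = ΔT/ΣR = (79.1 °C − 14.2 °C)/2.505 = 25.9 W

Q = 25.9 W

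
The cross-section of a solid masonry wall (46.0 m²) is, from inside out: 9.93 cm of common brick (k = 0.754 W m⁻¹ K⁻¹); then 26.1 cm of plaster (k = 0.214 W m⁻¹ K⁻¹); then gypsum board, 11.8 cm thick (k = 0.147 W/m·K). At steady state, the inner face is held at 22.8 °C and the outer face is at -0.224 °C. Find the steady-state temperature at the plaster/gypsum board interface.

Series thermal resistances, inner to outer:
  R_common brick = L/(kA) = 0.0993/(0.754·46.0) = 0.002863 K/W
  R_plaster = L/(kA) = 0.261/(0.214·46.0) = 0.02651 K/W
  R_gypsum board = L/(kA) = 0.118/(0.147·46.0) = 0.01745 K/W
ΣR = 0.002863 + 0.02651 + 0.01745 = 0.04682 K/W
Q = ΔT/ΣR = (22.8 °C − -0.224 °C)/0.04682 = 491.8 W
From the inner boundary to the plaster/gypsum board interface, ΣR_partial = 0.02937 K/W.
T_interface = T_in − Q·ΣR_partial = 22.8 °C − (491.8)(0.02937) = 8.36 °C

T = 8.36 °C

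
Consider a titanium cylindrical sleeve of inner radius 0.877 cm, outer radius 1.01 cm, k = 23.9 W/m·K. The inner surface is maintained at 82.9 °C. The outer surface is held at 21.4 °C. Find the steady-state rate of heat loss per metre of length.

Q' = 2πk·ΔT/ln(r₂/r₁) = 2π × 23.9 × 61.5 / ln(0.0101/0.00877) = 65400 W/m

Q' = 65400 W/m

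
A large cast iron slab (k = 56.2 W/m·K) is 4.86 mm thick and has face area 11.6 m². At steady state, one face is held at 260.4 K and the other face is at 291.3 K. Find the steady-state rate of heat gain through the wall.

Q = 4.14×10^6 W

Q = kA·ΔT/L = 56.2 × 11.6 × |260.4 K − 291.3 K| / 0.00486 = 4.14×10^6 W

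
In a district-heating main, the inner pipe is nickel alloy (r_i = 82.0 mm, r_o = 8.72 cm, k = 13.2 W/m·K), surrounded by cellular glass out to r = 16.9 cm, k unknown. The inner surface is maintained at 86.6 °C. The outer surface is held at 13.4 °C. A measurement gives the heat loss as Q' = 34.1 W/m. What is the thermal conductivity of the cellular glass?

ΣR = ΔT/Q' = |86.6 − 13.4|/34.1 = 2.147 m·K/W
Known resistances:
  R'_nickel alloy = ln(0.0872/0.0820)/(2πk) = 0.06149/(2π·13.2) = 7.413×10^-4 m·K/W
R_cellular glass = ΣR − ΣR_known = 2.147 − 7.413×10^-4 = 2.146 m·K/W
ln(r₂/r₁)/(2πk) = 2.146 ⇒ k = 0.6617/(2π·2.146) = 0.0491 W/m·K

k = 0.0491 W/m·K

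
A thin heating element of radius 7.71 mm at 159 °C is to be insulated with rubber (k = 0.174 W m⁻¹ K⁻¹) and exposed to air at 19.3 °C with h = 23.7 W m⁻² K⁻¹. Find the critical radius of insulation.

r_cr = 0.734 cm

For a cylinder, r_cr = k_ins/h = 0.174/23.7 = 0.00734 m = 0.734 cm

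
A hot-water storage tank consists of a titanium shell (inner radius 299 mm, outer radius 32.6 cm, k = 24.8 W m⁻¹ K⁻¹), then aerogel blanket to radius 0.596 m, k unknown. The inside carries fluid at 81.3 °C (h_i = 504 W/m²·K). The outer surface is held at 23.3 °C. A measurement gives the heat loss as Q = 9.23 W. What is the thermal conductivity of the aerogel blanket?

k = 0.0176 W/m·K

ΣR = ΔT/Q = |81.3 − 23.3|/9.23 = 6.284 K/W
Known resistances:
  R_conv,in = 1/(4πr²h) = 1/(4π·0.299²·504) = 0.001766 K/W
  R_titanium = (1/0.299 − 1/0.326)/(4πk) = 0.2770/(4π·24.8) = 8.888×10^-4 K/W
R_aerogel blanket = ΣR − ΣR_known = 6.284 − 0.002655 = 6.281 K/W
(1/r₁−1/r₂)/(4πk) = 6.281 ⇒ k = 1.390/(4π·6.281) = 0.0176 W/m·K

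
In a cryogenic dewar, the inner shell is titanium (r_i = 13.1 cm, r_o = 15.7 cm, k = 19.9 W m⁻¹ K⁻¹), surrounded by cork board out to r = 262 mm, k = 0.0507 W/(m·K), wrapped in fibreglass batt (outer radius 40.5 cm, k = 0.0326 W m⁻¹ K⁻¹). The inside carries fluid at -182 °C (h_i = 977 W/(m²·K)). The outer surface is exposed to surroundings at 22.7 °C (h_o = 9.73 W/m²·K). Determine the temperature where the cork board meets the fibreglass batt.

Series thermal resistances, inner to outer:
  R_conv,in = 1/(4πr²h) = 1/(4π·0.131²·977) = 0.004746 K/W
  R_titanium = (1/0.131 − 1/0.157)/(4πk) = 1.264/(4π·19.9) = 0.005055 K/W
  R_cork board = (1/0.157 − 1/0.262)/(4πk) = 2.553/(4π·0.0507) = 4.007 K/W
  R_fibreglass batt = (1/0.262 − 1/0.405)/(4πk) = 1.348/(4π·0.0326) = 3.290 K/W
  R_conv,out = 1/(4πr²h) = 1/(4π·0.405²·9.73) = 0.04986 K/W
ΣR = 0.004746 + 0.005055 + 4.007 + 3.290 + 0.04986 = 7.357 K/W
Q = ΔT/ΣR = (-182 °C − 22.7 °C)/7.357 = -27.82 W
From the inner boundary to the cork board/fibreglass batt interface, ΣR_partial = 4.017 K/W.
T_interface = T_in − Q·ΣR_partial = -182 °C − (-27.82)(4.017) = -70.2 °C

T = -70.2 °C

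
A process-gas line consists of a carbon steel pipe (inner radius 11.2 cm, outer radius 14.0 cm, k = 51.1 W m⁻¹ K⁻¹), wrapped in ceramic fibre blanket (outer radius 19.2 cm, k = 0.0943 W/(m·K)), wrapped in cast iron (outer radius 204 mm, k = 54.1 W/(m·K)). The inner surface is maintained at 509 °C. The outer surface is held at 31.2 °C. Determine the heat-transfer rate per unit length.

Q' = 895 W/m

Resistance network (inner→outer):
  R'_carbon steel = ln(0.140/0.112)/(2πk) = 0.2231/(2π·51.1) = 6.950×10^-4 m·K/W
  R'_ceramic fibre blanket = ln(0.192/0.140)/(2πk) = 0.3159/(2π·0.0943) = 0.5331 m·K/W
  R'_cast iron = ln(0.204/0.192)/(2πk) = 0.06062/(2π·54.1) = 1.783×10^-4 m·K/W
ΣR = 6.950×10^-4 + 0.5331 + 1.783×10^-4 = 0.5340 m·K/W
Q' = ΔT/ΣR = (509 °C − 31.2 °C)/0.5340 = 895 W/m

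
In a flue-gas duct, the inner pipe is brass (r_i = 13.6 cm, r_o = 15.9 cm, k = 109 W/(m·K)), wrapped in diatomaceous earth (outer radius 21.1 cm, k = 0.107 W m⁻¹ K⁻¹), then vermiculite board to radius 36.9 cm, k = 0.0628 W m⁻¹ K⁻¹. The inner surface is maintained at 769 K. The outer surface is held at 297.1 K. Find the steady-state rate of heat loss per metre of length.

Treat each layer as a resistance in series:
  R'_brass = ln(0.159/0.136)/(2πk) = 0.1562/(2π·109) = 2.281×10^-4 m·K/W
  R'_diatomaceous earth = ln(0.211/0.159)/(2πk) = 0.2830/(2π·0.107) = 0.4209 m·K/W
  R'_vermiculite board = ln(0.369/0.211)/(2πk) = 0.5589/(2π·0.0628) = 1.417 m·K/W
ΣR = 2.281×10^-4 + 0.4209 + 1.417 = 1.838 m·K/W
Q' = ΔT/ΣR = (769 K − 297.1 K)/1.838 = 257 W/m

Q' = 257 W/m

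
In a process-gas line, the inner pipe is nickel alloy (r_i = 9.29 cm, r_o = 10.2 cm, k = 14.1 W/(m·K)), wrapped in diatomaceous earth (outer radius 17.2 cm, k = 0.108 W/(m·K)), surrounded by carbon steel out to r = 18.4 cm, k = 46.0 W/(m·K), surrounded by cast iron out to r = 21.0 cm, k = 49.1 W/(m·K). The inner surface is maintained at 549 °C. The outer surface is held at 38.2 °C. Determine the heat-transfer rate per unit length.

Q' = 662 W/m

Series thermal resistances, inner to outer:
  R'_nickel alloy = ln(0.102/0.0929)/(2πk) = 0.09345/(2π·14.1) = 0.001055 m·K/W
  R'_diatomaceous earth = ln(0.172/0.102)/(2πk) = 0.5225/(2π·0.108) = 0.7700 m·K/W
  R'_carbon steel = ln(0.184/0.172)/(2πk) = 0.06744/(2π·46.0) = 2.333×10^-4 m·K/W
  R'_cast iron = ln(0.210/0.184)/(2πk) = 0.1322/(2π·49.1) = 4.284×10^-4 m·K/W
ΣR = 0.001055 + 0.7700 + 2.333×10^-4 + 4.284×10^-4 = 0.7717 m·K/W
Q' = ΔT/ΣR = (549 °C − 38.2 °C)/0.7717 = 662 W/m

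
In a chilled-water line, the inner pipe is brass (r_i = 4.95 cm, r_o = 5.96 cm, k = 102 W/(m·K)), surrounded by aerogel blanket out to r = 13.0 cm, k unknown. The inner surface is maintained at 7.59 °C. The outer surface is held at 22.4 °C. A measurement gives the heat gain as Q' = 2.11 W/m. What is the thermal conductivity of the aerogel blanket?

k = 0.0177 W/m·K

ΣR = ΔT/Q' = |7.59 − 22.4|/2.11 = 7.019 m·K/W
Known resistances:
  R'_brass = ln(0.0596/0.0495)/(2πk) = 0.1857/(2π·102) = 2.897×10^-4 m·K/W
R_aerogel blanket = ΣR − ΣR_known = 7.019 − 2.897×10^-4 = 7.019 m·K/W
ln(r₂/r₁)/(2πk) = 7.019 ⇒ k = 0.7799/(2π·7.019) = 0.0177 W/m·K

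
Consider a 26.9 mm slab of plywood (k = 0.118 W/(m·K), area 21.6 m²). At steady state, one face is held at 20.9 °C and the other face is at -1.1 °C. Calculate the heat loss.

Q = 2080 W

Q = kA·ΔT/L = 0.118 × 21.6 × |20.9 °C − -1.1 °C| / 0.0269 = 2080 W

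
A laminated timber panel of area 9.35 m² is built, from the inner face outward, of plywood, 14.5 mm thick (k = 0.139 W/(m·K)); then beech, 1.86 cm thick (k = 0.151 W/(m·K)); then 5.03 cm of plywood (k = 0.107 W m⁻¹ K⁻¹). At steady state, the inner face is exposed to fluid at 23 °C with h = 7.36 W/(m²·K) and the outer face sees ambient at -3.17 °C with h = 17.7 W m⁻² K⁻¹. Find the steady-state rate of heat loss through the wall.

Q = 275 W

Treat each layer as a resistance in series:
  R_conv,in = 1/(hA) = 1/(7.36·9.35) = 0.01453 K/W
  R_plywood = L/(kA) = 0.0145/(0.139·9.35) = 0.01116 K/W
  R_beech = L/(kA) = 0.0186/(0.151·9.35) = 0.01317 K/W
  R_plywood = L/(kA) = 0.0503/(0.107·9.35) = 0.05028 K/W
  R_conv,out = 1/(hA) = 1/(17.7·9.35) = 0.006042 K/W
ΣR = 0.01453 + 0.01116 + 0.01317 + 0.05028 + 0.006042 = 0.09518 K/W
Q = ΔT/ΣR = (23 °C − -3.17 °C)/0.09518 = 275 W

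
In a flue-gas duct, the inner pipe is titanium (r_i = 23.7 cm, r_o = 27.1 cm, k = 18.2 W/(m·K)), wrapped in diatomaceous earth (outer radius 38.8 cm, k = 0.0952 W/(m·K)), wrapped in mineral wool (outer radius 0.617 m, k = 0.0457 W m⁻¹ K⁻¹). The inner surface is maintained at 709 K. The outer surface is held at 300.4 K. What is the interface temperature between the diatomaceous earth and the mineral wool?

Resistance network (inner→outer):
  R'_titanium = ln(0.271/0.237)/(2πk) = 0.1341/(2π·18.2) = 0.001172 m·K/W
  R'_diatomaceous earth = ln(0.388/0.271)/(2πk) = 0.3589/(2π·0.0952) = 0.6000 m·K/W
  R'_mineral wool = ln(0.617/0.388)/(2πk) = 0.4639/(2π·0.0457) = 1.615 m·K/W
ΣR = 0.001172 + 0.6000 + 1.615 = 2.216 m·K/W
Q' = ΔT/ΣR = (709 K − 300.4 K)/2.216 = 184.4 W/m
From the inner boundary to the diatomaceous earth/mineral wool interface, ΣR_partial = 0.6012 m·K/W.
T_interface = T_in − Q'·ΣR_partial = 709 K − (184.4)(0.6012) = 598 K

T = 598 K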